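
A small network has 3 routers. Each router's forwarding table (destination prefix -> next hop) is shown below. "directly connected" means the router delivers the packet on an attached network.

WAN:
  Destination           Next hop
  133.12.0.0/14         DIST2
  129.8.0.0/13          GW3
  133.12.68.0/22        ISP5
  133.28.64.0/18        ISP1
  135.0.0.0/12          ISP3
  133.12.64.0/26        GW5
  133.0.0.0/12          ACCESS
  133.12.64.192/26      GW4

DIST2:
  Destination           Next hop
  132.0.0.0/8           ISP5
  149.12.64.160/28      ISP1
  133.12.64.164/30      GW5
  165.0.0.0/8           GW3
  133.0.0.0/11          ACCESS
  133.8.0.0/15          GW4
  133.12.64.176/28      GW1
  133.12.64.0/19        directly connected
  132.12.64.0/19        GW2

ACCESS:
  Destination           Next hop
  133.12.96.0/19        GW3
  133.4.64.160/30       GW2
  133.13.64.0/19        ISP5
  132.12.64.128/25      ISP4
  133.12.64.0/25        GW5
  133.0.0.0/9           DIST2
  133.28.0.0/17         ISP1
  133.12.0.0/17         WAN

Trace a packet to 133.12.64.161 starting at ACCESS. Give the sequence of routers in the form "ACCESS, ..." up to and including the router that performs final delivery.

ACCESS, WAN, DIST2

At ACCESS: longest match for 133.12.64.161 is 133.12.0.0/17 -> WAN
At WAN: longest match for 133.12.64.161 is 133.12.0.0/14 -> DIST2
At DIST2: longest match for 133.12.64.161 is 133.12.64.0/19 -> directly connected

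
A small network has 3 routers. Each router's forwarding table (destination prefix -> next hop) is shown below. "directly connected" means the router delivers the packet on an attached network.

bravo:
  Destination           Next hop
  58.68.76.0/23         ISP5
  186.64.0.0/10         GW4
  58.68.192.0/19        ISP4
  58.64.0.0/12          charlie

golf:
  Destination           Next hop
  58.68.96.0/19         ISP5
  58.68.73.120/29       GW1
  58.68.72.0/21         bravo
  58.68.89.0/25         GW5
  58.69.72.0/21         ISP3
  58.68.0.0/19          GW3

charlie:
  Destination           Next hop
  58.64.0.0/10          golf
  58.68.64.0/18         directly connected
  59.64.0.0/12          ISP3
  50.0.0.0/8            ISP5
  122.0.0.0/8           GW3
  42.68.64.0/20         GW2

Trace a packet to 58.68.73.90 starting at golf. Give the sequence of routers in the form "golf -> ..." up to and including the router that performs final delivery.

golf -> bravo -> charlie

At golf: longest match for 58.68.73.90 is 58.68.72.0/21 -> bravo
At bravo: longest match for 58.68.73.90 is 58.64.0.0/12 -> charlie
At charlie: longest match for 58.68.73.90 is 58.68.64.0/18 -> directly connected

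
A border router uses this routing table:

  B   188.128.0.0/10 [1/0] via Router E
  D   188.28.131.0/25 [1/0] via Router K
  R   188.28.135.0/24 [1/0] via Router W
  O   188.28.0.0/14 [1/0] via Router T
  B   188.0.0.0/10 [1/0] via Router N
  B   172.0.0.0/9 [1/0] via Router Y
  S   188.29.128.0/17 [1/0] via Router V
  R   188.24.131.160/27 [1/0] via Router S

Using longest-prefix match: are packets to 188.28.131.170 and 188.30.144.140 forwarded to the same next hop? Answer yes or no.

188.28.131.170: longest match 188.28.0.0/14 -> Router T
188.30.144.140: longest match 188.28.0.0/14 -> Router T

yes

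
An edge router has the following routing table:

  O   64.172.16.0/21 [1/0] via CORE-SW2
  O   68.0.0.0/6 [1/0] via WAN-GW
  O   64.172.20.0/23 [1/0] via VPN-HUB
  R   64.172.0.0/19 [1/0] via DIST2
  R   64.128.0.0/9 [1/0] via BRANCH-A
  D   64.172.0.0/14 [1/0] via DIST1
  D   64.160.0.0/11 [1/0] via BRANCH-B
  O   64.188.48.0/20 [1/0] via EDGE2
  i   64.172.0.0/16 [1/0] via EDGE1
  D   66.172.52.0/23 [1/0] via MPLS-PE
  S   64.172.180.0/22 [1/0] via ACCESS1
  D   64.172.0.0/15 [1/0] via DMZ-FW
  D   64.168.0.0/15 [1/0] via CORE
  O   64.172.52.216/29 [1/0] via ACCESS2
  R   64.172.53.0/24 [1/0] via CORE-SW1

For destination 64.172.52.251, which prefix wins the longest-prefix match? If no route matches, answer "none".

64.172.0.0/16

Entries matching 64.172.52.251:
  64.128.0.0/9 (64.128.0.0 - 64.255.255.255)
  64.160.0.0/11 (64.160.0.0 - 64.191.255.255)
  64.172.0.0/14 (64.172.0.0 - 64.175.255.255)
  64.172.0.0/15 (64.172.0.0 - 64.173.255.255)
  64.172.0.0/16 (64.172.0.0 - 64.172.255.255)
Most specific is 64.172.0.0/16.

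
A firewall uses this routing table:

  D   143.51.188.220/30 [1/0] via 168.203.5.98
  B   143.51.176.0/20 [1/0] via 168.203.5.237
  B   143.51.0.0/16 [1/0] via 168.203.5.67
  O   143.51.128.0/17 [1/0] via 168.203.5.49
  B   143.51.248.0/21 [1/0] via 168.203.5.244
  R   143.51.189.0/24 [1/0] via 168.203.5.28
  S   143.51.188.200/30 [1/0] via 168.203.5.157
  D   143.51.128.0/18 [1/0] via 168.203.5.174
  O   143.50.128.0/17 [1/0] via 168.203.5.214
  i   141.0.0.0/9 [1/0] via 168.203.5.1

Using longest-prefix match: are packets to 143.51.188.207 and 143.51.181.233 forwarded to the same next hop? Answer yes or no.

yes

143.51.188.207: longest match 143.51.176.0/20 -> 168.203.5.237
143.51.181.233: longest match 143.51.176.0/20 -> 168.203.5.237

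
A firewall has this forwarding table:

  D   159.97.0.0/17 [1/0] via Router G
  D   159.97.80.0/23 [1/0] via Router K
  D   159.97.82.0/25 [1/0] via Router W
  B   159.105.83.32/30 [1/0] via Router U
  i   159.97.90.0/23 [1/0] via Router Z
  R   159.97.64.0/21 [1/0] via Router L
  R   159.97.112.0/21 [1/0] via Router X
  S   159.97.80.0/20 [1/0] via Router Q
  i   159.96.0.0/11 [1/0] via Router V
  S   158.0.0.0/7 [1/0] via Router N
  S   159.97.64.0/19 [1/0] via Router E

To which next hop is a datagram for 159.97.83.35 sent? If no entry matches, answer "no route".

Router Q

Routes whose prefix contains 159.97.83.35:
  158.0.0.0/7 (158.0.0.0 - 159.255.255.255) -> Router N
  159.96.0.0/11 (159.96.0.0 - 159.127.255.255) -> Router V
  159.97.0.0/17 (159.97.0.0 - 159.97.127.255) -> Router G
  159.97.64.0/19 (159.97.64.0 - 159.97.95.255) -> Router E
  159.97.80.0/20 (159.97.80.0 - 159.97.95.255) -> Router Q
More-specific entries that do NOT match:
  159.105.83.32/30 (159.105.83.32 - 159.105.83.35) does not contain 159.97.83.35
  159.97.82.0/25 (159.97.82.0 - 159.97.82.127) does not contain 159.97.83.35
  159.97.80.0/23 (159.97.80.0 - 159.97.81.255) does not contain 159.97.83.35
  159.97.90.0/23 (159.97.90.0 - 159.97.91.255) does not contain 159.97.83.35
  159.97.64.0/21 (159.97.64.0 - 159.97.71.255) does not contain 159.97.83.35
  159.97.112.0/21 (159.97.112.0 - 159.97.119.255) does not contain 159.97.83.35
Longest matching prefix is /20 -> next hop Router Q.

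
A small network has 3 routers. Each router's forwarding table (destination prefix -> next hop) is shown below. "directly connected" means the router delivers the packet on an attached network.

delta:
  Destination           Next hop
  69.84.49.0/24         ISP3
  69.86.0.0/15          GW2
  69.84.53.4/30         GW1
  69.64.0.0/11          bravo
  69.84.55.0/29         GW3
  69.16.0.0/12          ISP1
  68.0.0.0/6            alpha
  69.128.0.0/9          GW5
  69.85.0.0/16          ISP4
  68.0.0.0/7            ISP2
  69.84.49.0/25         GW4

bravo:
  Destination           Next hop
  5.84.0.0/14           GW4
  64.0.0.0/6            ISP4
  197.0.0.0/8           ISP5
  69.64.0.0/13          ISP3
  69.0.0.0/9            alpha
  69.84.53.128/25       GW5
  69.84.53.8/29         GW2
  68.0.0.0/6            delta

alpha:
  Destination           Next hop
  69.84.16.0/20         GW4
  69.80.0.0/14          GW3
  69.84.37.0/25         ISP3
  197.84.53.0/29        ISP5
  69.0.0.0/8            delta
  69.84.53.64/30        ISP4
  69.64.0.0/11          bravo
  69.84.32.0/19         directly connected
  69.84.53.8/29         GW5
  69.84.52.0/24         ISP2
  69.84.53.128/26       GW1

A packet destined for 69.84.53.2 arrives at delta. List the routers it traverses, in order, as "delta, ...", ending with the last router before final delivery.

At delta: longest match for 69.84.53.2 is 69.64.0.0/11 -> bravo
At bravo: longest match for 69.84.53.2 is 69.0.0.0/9 -> alpha
At alpha: longest match for 69.84.53.2 is 69.84.32.0/19 -> directly connected

delta, bravo, alpha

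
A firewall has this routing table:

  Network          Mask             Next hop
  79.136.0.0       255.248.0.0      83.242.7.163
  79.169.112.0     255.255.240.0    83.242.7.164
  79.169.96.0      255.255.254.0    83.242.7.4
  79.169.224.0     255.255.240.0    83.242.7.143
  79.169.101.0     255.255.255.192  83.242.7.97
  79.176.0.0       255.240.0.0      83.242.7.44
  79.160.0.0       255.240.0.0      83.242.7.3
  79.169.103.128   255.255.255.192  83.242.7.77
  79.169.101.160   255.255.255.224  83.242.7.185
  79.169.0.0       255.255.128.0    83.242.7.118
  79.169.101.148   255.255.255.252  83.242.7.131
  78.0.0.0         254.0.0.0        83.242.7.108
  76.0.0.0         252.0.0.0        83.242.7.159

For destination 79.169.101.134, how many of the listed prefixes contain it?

Prefixes containing 79.169.101.134:
  76.0.0.0/6 (76.0.0.0 - 79.255.255.255)
  78.0.0.0/7 (78.0.0.0 - 79.255.255.255)
  79.160.0.0/12 (79.160.0.0 - 79.175.255.255)
  79.169.0.0/17 (79.169.0.0 - 79.169.127.255)
Total matching entries: 4.

4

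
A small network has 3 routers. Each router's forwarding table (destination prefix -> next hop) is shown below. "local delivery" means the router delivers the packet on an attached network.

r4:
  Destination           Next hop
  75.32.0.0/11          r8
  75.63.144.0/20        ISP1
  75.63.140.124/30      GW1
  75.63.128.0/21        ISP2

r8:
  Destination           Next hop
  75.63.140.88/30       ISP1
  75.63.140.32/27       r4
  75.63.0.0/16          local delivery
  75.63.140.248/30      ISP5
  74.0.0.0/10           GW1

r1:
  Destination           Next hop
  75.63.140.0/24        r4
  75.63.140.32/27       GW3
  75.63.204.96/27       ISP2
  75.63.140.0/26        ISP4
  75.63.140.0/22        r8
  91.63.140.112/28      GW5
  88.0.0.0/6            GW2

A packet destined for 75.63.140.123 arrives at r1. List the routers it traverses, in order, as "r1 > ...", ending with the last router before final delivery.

r1 > r4 > r8

At r1: longest match for 75.63.140.123 is 75.63.140.0/24 -> r4
At r4: longest match for 75.63.140.123 is 75.32.0.0/11 -> r8
At r8: longest match for 75.63.140.123 is 75.63.0.0/16 -> local delivery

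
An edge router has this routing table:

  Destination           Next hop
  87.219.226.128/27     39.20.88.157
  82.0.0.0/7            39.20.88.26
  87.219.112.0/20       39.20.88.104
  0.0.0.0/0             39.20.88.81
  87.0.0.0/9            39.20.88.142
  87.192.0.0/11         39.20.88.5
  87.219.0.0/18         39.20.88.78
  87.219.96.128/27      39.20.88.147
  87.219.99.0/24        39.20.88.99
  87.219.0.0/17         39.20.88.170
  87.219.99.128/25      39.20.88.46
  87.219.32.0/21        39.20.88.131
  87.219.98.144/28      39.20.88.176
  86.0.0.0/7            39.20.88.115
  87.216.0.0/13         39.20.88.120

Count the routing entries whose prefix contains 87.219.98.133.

5

Prefixes containing 87.219.98.133:
  0.0.0.0/0 (default, matches everything)
  86.0.0.0/7 (86.0.0.0 - 87.255.255.255)
  87.192.0.0/11 (87.192.0.0 - 87.223.255.255)
  87.216.0.0/13 (87.216.0.0 - 87.223.255.255)
  87.219.0.0/17 (87.219.0.0 - 87.219.127.255)
Total matching entries: 5.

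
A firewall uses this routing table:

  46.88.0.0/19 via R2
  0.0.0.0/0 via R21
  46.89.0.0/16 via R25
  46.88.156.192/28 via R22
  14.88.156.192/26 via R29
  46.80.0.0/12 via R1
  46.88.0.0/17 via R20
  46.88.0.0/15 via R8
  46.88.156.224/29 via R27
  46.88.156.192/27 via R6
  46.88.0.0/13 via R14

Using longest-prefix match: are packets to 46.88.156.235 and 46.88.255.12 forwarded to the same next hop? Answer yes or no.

yes

46.88.156.235: longest match 46.88.0.0/15 -> R8
46.88.255.12: longest match 46.88.0.0/15 -> R8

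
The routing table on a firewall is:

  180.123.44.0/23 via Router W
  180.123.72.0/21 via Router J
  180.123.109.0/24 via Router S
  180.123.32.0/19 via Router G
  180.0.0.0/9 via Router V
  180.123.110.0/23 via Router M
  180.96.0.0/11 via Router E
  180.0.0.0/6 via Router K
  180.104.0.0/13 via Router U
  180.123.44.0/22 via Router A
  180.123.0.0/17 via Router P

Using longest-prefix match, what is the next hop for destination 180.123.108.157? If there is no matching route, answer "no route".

Routes whose prefix contains 180.123.108.157:
  180.0.0.0/6 (180.0.0.0 - 183.255.255.255) -> Router K
  180.0.0.0/9 (180.0.0.0 - 180.127.255.255) -> Router V
  180.96.0.0/11 (180.96.0.0 - 180.127.255.255) -> Router E
  180.123.0.0/17 (180.123.0.0 - 180.123.127.255) -> Router P
More-specific entries that do NOT match:
  180.123.109.0/24 (180.123.109.0 - 180.123.109.255) does not contain 180.123.108.157
  180.123.44.0/23 (180.123.44.0 - 180.123.45.255) does not contain 180.123.108.157
  180.123.110.0/23 (180.123.110.0 - 180.123.111.255) does not contain 180.123.108.157
  180.123.44.0/22 (180.123.44.0 - 180.123.47.255) does not contain 180.123.108.157
  180.123.72.0/21 (180.123.72.0 - 180.123.79.255) does not contain 180.123.108.157
  180.123.32.0/19 (180.123.32.0 - 180.123.63.255) does not contain 180.123.108.157
Longest matching prefix is /17 -> next hop Router P.

Router P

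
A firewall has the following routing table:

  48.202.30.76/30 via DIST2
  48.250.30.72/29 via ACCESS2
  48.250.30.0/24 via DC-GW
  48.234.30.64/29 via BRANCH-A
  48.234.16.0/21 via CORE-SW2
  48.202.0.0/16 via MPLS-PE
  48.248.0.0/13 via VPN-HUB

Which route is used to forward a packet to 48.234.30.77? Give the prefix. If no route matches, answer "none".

48.234.30.77 is outside every listed prefix and there is no default route.

none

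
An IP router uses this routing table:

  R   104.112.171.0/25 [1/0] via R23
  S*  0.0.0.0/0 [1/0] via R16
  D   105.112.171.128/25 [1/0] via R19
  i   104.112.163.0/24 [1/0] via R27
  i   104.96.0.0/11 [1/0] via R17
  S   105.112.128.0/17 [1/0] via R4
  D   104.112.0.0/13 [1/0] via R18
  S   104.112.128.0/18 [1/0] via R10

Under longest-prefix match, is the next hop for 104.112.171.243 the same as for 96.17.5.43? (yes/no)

no

104.112.171.243: longest match 104.112.128.0/18 -> R10
96.17.5.43: longest match 0.0.0.0/0 -> R16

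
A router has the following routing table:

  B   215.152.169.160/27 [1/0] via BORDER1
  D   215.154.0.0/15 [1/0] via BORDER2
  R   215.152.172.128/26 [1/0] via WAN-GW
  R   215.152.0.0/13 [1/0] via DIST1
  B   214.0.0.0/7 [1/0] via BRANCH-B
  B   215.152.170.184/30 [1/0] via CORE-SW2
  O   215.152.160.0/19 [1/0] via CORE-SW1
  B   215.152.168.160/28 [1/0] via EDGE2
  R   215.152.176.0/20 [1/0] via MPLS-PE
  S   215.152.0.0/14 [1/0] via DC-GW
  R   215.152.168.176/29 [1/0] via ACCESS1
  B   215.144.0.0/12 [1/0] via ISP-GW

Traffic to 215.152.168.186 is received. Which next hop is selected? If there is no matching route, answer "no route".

Routes whose prefix contains 215.152.168.186:
  214.0.0.0/7 (214.0.0.0 - 215.255.255.255) -> BRANCH-B
  215.144.0.0/12 (215.144.0.0 - 215.159.255.255) -> ISP-GW
  215.152.0.0/13 (215.152.0.0 - 215.159.255.255) -> DIST1
  215.152.0.0/14 (215.152.0.0 - 215.155.255.255) -> DC-GW
  215.152.160.0/19 (215.152.160.0 - 215.152.191.255) -> CORE-SW1
More-specific entries that do NOT match:
  215.152.170.184/30 (215.152.170.184 - 215.152.170.187) does not contain 215.152.168.186
  215.152.168.176/29 (215.152.168.176 - 215.152.168.183) does not contain 215.152.168.186
  215.152.168.160/28 (215.152.168.160 - 215.152.168.175) does not contain 215.152.168.186
  215.152.169.160/27 (215.152.169.160 - 215.152.169.191) does not contain 215.152.168.186
  215.152.172.128/26 (215.152.172.128 - 215.152.172.191) does not contain 215.152.168.186
  215.152.176.0/20 (215.152.176.0 - 215.152.191.255) does not contain 215.152.168.186
Longest matching prefix is /19 -> next hop CORE-SW1.

CORE-SW1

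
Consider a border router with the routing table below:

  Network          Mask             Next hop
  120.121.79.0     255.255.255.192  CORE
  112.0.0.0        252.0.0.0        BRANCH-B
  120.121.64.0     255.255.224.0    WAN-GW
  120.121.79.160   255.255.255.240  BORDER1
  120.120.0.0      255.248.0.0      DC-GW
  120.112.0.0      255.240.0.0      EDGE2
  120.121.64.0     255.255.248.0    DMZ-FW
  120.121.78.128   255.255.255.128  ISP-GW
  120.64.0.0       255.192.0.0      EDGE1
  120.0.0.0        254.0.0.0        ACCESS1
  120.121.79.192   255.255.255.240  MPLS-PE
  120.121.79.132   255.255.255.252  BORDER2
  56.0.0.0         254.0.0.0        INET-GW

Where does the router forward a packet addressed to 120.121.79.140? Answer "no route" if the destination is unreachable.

WAN-GW

Routes whose prefix contains 120.121.79.140:
  120.0.0.0/7 (120.0.0.0 - 121.255.255.255) -> ACCESS1
  120.64.0.0/10 (120.64.0.0 - 120.127.255.255) -> EDGE1
  120.112.0.0/12 (120.112.0.0 - 120.127.255.255) -> EDGE2
  120.120.0.0/13 (120.120.0.0 - 120.127.255.255) -> DC-GW
  120.121.64.0/19 (120.121.64.0 - 120.121.95.255) -> WAN-GW
More-specific entries that do NOT match:
  120.121.79.132/30 (120.121.79.132 - 120.121.79.135) does not contain 120.121.79.140
  120.121.79.160/28 (120.121.79.160 - 120.121.79.175) does not contain 120.121.79.140
  120.121.79.192/28 (120.121.79.192 - 120.121.79.207) does not contain 120.121.79.140
  120.121.79.0/26 (120.121.79.0 - 120.121.79.63) does not contain 120.121.79.140
  120.121.78.128/25 (120.121.78.128 - 120.121.78.255) does not contain 120.121.79.140
  120.121.64.0/21 (120.121.64.0 - 120.121.71.255) does not contain 120.121.79.140
Longest matching prefix is /19 -> next hop WAN-GW.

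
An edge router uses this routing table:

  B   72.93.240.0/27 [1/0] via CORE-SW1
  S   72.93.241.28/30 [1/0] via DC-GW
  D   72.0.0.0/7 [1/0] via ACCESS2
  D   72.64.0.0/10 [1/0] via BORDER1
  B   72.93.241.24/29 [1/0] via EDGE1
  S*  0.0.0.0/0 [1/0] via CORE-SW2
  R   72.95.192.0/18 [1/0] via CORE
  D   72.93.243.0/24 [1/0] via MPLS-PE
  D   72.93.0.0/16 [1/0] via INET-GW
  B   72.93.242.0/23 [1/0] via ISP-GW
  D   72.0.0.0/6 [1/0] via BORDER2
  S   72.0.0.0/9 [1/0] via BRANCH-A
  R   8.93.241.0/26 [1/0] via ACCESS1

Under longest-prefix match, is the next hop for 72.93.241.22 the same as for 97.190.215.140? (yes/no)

72.93.241.22: longest match 72.93.0.0/16 -> INET-GW
97.190.215.140: longest match 0.0.0.0/0 -> CORE-SW2

no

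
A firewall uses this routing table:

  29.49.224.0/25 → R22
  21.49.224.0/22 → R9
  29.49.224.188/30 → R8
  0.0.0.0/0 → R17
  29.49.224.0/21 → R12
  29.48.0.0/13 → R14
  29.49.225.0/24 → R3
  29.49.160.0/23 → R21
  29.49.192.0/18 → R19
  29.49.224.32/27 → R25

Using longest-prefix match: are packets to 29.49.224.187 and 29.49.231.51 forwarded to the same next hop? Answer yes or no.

yes

29.49.224.187: longest match 29.49.224.0/21 -> R12
29.49.231.51: longest match 29.49.224.0/21 -> R12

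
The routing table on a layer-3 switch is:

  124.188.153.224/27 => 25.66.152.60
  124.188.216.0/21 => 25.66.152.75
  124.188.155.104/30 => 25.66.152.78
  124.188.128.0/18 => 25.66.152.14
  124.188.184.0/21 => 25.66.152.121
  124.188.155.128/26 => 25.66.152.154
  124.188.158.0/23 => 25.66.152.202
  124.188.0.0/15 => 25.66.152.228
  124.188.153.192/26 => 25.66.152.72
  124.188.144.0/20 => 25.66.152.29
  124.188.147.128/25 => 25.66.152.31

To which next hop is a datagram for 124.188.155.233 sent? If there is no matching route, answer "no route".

Routes whose prefix contains 124.188.155.233:
  124.188.0.0/15 (124.188.0.0 - 124.189.255.255) -> 25.66.152.228
  124.188.128.0/18 (124.188.128.0 - 124.188.191.255) -> 25.66.152.14
  124.188.144.0/20 (124.188.144.0 - 124.188.159.255) -> 25.66.152.29
More-specific entries that do NOT match:
  124.188.155.104/30 (124.188.155.104 - 124.188.155.107) does not contain 124.188.155.233
  124.188.153.224/27 (124.188.153.224 - 124.188.153.255) does not contain 124.188.155.233
  124.188.155.128/26 (124.188.155.128 - 124.188.155.191) does not contain 124.188.155.233
  124.188.153.192/26 (124.188.153.192 - 124.188.153.255) does not contain 124.188.155.233
  124.188.147.128/25 (124.188.147.128 - 124.188.147.255) does not contain 124.188.155.233
  124.188.158.0/23 (124.188.158.0 - 124.188.159.255) does not contain 124.188.155.233
  124.188.216.0/21 (124.188.216.0 - 124.188.223.255) does not contain 124.188.155.233
  124.188.184.0/21 (124.188.184.0 - 124.188.191.255) does not contain 124.188.155.233
Longest matching prefix is /20 -> next hop 25.66.152.29.

25.66.152.29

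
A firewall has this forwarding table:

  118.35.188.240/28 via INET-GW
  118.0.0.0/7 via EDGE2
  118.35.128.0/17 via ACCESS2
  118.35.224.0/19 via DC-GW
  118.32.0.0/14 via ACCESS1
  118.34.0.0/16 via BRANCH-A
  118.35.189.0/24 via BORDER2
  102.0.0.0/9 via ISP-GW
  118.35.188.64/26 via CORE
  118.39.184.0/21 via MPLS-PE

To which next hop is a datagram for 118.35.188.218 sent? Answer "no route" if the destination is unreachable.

Routes whose prefix contains 118.35.188.218:
  118.0.0.0/7 (118.0.0.0 - 119.255.255.255) -> EDGE2
  118.32.0.0/14 (118.32.0.0 - 118.35.255.255) -> ACCESS1
  118.35.128.0/17 (118.35.128.0 - 118.35.255.255) -> ACCESS2
More-specific entries that do NOT match:
  118.35.188.240/28 (118.35.188.240 - 118.35.188.255) does not contain 118.35.188.218
  118.35.188.64/26 (118.35.188.64 - 118.35.188.127) does not contain 118.35.188.218
  118.35.189.0/24 (118.35.189.0 - 118.35.189.255) does not contain 118.35.188.218
  118.39.184.0/21 (118.39.184.0 - 118.39.191.255) does not contain 118.35.188.218
  118.35.224.0/19 (118.35.224.0 - 118.35.255.255) does not contain 118.35.188.218
Longest matching prefix is /17 -> next hop ACCESS2.

ACCESS2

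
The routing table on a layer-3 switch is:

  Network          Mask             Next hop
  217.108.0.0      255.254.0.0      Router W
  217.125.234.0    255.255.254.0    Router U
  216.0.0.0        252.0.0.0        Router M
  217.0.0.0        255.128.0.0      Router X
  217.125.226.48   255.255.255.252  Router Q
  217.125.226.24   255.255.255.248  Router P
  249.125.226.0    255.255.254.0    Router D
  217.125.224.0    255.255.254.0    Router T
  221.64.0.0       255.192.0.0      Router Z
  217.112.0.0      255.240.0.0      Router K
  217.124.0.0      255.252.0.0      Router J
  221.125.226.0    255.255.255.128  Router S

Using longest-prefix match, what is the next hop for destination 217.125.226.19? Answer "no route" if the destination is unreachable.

Routes whose prefix contains 217.125.226.19:
  216.0.0.0/6 (216.0.0.0 - 219.255.255.255) -> Router M
  217.0.0.0/9 (217.0.0.0 - 217.127.255.255) -> Router X
  217.112.0.0/12 (217.112.0.0 - 217.127.255.255) -> Router K
  217.124.0.0/14 (217.124.0.0 - 217.127.255.255) -> Router J
More-specific entries that do NOT match:
  217.125.226.48/30 (217.125.226.48 - 217.125.226.51) does not contain 217.125.226.19
  217.125.226.24/29 (217.125.226.24 - 217.125.226.31) does not contain 217.125.226.19
  221.125.226.0/25 (221.125.226.0 - 221.125.226.127) does not contain 217.125.226.19
  217.125.234.0/23 (217.125.234.0 - 217.125.235.255) does not contain 217.125.226.19
  249.125.226.0/23 (249.125.226.0 - 249.125.227.255) does not contain 217.125.226.19
  217.125.224.0/23 (217.125.224.0 - 217.125.225.255) does not contain 217.125.226.19
  217.108.0.0/15 (217.108.0.0 - 217.109.255.255) does not contain 217.125.226.19
Longest matching prefix is /14 -> next hop Router J.

Router J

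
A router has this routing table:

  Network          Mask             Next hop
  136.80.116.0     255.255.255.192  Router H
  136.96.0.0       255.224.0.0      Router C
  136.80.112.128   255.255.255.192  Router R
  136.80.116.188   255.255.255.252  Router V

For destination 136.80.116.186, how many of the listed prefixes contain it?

No listed prefix contains 136.80.116.186.
Total matching entries: 0.

0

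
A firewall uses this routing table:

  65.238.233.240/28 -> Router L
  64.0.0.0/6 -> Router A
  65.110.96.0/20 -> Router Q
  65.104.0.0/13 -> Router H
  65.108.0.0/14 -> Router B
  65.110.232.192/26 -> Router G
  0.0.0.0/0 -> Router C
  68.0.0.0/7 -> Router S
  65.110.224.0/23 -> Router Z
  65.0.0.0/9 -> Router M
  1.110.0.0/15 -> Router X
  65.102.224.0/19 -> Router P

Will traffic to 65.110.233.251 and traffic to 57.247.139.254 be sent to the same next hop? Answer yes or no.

65.110.233.251: longest match 65.108.0.0/14 -> Router B
57.247.139.254: longest match 0.0.0.0/0 -> Router C

no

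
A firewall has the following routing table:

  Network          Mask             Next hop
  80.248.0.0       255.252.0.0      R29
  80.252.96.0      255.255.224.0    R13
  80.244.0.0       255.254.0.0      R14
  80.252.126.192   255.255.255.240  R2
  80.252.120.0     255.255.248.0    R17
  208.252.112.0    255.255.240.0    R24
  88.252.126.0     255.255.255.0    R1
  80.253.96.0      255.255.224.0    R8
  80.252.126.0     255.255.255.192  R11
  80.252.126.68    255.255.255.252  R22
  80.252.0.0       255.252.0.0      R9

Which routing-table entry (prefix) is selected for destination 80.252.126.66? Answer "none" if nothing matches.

80.252.120.0/21

Entries matching 80.252.126.66:
  80.252.0.0/14 (80.252.0.0 - 80.255.255.255)
  80.252.96.0/19 (80.252.96.0 - 80.252.127.255)
  80.252.120.0/21 (80.252.120.0 - 80.252.127.255)
Most specific is 80.252.120.0/21.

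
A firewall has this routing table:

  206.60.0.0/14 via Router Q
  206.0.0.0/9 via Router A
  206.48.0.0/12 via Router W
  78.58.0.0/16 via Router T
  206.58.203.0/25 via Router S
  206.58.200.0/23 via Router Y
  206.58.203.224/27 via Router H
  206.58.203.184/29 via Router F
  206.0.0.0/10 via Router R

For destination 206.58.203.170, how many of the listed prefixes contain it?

Prefixes containing 206.58.203.170:
  206.0.0.0/9 (206.0.0.0 - 206.127.255.255)
  206.0.0.0/10 (206.0.0.0 - 206.63.255.255)
  206.48.0.0/12 (206.48.0.0 - 206.63.255.255)
Total matching entries: 3.

3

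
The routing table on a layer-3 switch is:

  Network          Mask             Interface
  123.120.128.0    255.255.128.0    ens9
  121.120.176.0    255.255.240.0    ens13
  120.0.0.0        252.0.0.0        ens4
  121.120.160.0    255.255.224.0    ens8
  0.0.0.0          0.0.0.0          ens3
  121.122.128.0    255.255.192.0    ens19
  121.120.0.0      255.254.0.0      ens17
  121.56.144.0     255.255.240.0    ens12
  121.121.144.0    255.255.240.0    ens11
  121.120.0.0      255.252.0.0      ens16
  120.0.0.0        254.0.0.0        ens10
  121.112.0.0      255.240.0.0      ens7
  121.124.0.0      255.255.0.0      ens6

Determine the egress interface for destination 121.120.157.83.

ens17

Routes whose prefix contains 121.120.157.83:
  0.0.0.0/0 (default, matches everything) -> ens3
  120.0.0.0/6 (120.0.0.0 - 123.255.255.255) -> ens4
  120.0.0.0/7 (120.0.0.0 - 121.255.255.255) -> ens10
  121.112.0.0/12 (121.112.0.0 - 121.127.255.255) -> ens7
  121.120.0.0/14 (121.120.0.0 - 121.123.255.255) -> ens16
  121.120.0.0/15 (121.120.0.0 - 121.121.255.255) -> ens17
More-specific entries that do NOT match:
  121.120.176.0/20 (121.120.176.0 - 121.120.191.255) does not contain 121.120.157.83
  121.56.144.0/20 (121.56.144.0 - 121.56.159.255) does not contain 121.120.157.83
  121.121.144.0/20 (121.121.144.0 - 121.121.159.255) does not contain 121.120.157.83
  121.120.160.0/19 (121.120.160.0 - 121.120.191.255) does not contain 121.120.157.83
  121.122.128.0/18 (121.122.128.0 - 121.122.191.255) does not contain 121.120.157.83
  123.120.128.0/17 (123.120.128.0 - 123.120.255.255) does not contain 121.120.157.83
  121.124.0.0/16 (121.124.0.0 - 121.124.255.255) does not contain 121.120.157.83
Longest matching prefix is /15 -> interface ens17.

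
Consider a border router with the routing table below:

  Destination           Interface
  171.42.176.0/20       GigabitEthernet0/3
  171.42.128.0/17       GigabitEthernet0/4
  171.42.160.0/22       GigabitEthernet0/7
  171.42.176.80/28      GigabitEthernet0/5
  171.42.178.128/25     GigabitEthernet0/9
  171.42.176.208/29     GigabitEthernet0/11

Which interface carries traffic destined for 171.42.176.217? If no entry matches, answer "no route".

GigabitEthernet0/3

Routes whose prefix contains 171.42.176.217:
  171.42.128.0/17 (171.42.128.0 - 171.42.255.255) -> GigabitEthernet0/4
  171.42.176.0/20 (171.42.176.0 - 171.42.191.255) -> GigabitEthernet0/3
More-specific entries that do NOT match:
  171.42.176.208/29 (171.42.176.208 - 171.42.176.215) does not contain 171.42.176.217
  171.42.176.80/28 (171.42.176.80 - 171.42.176.95) does not contain 171.42.176.217
  171.42.178.128/25 (171.42.178.128 - 171.42.178.255) does not contain 171.42.176.217
  171.42.160.0/22 (171.42.160.0 - 171.42.163.255) does not contain 171.42.176.217
Longest matching prefix is /20 -> interface GigabitEthernet0/3.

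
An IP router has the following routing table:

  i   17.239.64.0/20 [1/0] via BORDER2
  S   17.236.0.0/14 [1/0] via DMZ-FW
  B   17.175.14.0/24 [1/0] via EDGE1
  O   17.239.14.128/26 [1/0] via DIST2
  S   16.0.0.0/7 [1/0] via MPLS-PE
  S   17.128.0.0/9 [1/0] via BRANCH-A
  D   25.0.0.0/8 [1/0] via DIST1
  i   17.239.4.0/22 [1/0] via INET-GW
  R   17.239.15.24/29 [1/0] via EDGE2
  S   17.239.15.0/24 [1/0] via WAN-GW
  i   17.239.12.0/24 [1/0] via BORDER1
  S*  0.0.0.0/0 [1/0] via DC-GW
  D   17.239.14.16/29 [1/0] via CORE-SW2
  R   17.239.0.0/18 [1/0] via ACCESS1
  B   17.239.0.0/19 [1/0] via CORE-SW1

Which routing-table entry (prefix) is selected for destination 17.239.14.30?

17.239.0.0/19

Entries matching 17.239.14.30:
  0.0.0.0/0 (default, matches everything)
  16.0.0.0/7 (16.0.0.0 - 17.255.255.255)
  17.128.0.0/9 (17.128.0.0 - 17.255.255.255)
  17.236.0.0/14 (17.236.0.0 - 17.239.255.255)
  17.239.0.0/18 (17.239.0.0 - 17.239.63.255)
  17.239.0.0/19 (17.239.0.0 - 17.239.31.255)
Most specific is 17.239.0.0/19.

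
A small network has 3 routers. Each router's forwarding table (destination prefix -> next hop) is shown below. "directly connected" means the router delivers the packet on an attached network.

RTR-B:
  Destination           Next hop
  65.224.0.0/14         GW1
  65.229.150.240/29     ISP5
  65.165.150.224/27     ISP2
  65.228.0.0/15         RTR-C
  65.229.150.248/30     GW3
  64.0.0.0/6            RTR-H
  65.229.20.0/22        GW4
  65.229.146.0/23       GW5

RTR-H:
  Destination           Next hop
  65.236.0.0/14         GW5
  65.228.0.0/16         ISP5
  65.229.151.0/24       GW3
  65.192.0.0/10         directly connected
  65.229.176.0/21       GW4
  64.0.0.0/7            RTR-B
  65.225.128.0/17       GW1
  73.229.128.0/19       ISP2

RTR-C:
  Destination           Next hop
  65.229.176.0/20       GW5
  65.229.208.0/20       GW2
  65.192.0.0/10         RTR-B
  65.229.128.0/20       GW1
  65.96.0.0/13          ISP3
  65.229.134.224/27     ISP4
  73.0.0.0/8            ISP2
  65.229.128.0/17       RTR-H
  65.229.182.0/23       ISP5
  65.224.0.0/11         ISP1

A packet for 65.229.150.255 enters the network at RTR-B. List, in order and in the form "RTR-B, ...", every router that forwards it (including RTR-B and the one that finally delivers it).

RTR-B, RTR-C, RTR-H

At RTR-B: longest match for 65.229.150.255 is 65.228.0.0/15 -> RTR-C
At RTR-C: longest match for 65.229.150.255 is 65.229.128.0/17 -> RTR-H
At RTR-H: longest match for 65.229.150.255 is 65.192.0.0/10 -> directly connected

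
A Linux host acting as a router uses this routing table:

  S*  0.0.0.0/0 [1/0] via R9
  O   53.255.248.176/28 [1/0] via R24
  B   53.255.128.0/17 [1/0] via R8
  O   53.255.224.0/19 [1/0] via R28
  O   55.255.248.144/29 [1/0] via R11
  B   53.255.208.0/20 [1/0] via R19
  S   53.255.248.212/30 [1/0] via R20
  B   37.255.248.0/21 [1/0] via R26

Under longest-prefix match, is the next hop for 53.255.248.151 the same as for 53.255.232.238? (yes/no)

53.255.248.151: longest match 53.255.224.0/19 -> R28
53.255.232.238: longest match 53.255.224.0/19 -> R28

yes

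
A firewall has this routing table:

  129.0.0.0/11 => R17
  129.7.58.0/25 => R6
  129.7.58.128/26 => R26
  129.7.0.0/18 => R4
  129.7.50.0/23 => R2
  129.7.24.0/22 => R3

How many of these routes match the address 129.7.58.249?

Prefixes containing 129.7.58.249:
  129.0.0.0/11 (129.0.0.0 - 129.31.255.255)
  129.7.0.0/18 (129.7.0.0 - 129.7.63.255)
Total matching entries: 2.

2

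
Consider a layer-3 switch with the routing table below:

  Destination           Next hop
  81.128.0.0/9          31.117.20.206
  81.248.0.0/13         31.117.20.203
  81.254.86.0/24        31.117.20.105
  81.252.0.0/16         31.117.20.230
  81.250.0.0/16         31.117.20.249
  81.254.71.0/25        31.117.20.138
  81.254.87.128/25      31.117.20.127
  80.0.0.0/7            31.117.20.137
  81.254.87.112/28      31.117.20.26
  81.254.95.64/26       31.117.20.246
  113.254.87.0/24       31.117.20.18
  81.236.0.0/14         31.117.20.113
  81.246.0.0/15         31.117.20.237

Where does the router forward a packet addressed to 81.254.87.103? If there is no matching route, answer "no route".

Routes whose prefix contains 81.254.87.103:
  80.0.0.0/7 (80.0.0.0 - 81.255.255.255) -> 31.117.20.137
  81.128.0.0/9 (81.128.0.0 - 81.255.255.255) -> 31.117.20.206
  81.248.0.0/13 (81.248.0.0 - 81.255.255.255) -> 31.117.20.203
More-specific entries that do NOT match:
  81.254.87.112/28 (81.254.87.112 - 81.254.87.127) does not contain 81.254.87.103
  81.254.95.64/26 (81.254.95.64 - 81.254.95.127) does not contain 81.254.87.103
  81.254.71.0/25 (81.254.71.0 - 81.254.71.127) does not contain 81.254.87.103
  81.254.87.128/25 (81.254.87.128 - 81.254.87.255) does not contain 81.254.87.103
  81.254.86.0/24 (81.254.86.0 - 81.254.86.255) does not contain 81.254.87.103
  113.254.87.0/24 (113.254.87.0 - 113.254.87.255) does not contain 81.254.87.103
  81.252.0.0/16 (81.252.0.0 - 81.252.255.255) does not contain 81.254.87.103
  81.250.0.0/16 (81.250.0.0 - 81.250.255.255) does not contain 81.254.87.103
  81.246.0.0/15 (81.246.0.0 - 81.247.255.255) does not contain 81.254.87.103
  81.236.0.0/14 (81.236.0.0 - 81.239.255.255) does not contain 81.254.87.103
Longest matching prefix is /13 -> next hop 31.117.20.203.

31.117.20.203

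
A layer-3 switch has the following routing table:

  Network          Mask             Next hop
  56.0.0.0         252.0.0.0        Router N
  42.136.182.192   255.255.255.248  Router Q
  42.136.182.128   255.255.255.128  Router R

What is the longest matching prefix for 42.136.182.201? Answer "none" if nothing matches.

42.136.182.128/25

Entries matching 42.136.182.201:
  42.136.182.128/25 (42.136.182.128 - 42.136.182.255)
Most specific is 42.136.182.128/25.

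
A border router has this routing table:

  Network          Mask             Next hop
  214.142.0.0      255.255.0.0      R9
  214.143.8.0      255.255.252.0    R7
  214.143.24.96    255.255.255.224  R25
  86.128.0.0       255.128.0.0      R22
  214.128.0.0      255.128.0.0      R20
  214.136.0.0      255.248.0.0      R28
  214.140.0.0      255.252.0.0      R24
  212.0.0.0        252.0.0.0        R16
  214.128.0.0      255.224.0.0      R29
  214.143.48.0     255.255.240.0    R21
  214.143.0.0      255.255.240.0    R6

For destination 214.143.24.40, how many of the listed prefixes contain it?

5

Prefixes containing 214.143.24.40:
  212.0.0.0/6 (212.0.0.0 - 215.255.255.255)
  214.128.0.0/9 (214.128.0.0 - 214.255.255.255)
  214.128.0.0/11 (214.128.0.0 - 214.159.255.255)
  214.136.0.0/13 (214.136.0.0 - 214.143.255.255)
  214.140.0.0/14 (214.140.0.0 - 214.143.255.255)
Total matching entries: 5.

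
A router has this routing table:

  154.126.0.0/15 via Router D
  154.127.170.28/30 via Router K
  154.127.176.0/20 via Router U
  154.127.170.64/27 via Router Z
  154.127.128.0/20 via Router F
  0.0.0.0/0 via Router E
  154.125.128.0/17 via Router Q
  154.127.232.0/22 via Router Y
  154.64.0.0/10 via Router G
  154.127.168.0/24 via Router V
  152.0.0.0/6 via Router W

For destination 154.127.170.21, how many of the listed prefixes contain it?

4

Prefixes containing 154.127.170.21:
  0.0.0.0/0 (default, matches everything)
  152.0.0.0/6 (152.0.0.0 - 155.255.255.255)
  154.64.0.0/10 (154.64.0.0 - 154.127.255.255)
  154.126.0.0/15 (154.126.0.0 - 154.127.255.255)
Total matching entries: 4.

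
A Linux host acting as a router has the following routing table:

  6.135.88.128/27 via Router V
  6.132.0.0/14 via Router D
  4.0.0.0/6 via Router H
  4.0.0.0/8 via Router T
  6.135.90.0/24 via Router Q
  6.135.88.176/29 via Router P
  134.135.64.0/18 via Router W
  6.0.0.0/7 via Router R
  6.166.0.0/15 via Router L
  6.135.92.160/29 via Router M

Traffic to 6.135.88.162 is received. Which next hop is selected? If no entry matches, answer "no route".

Routes whose prefix contains 6.135.88.162:
  4.0.0.0/6 (4.0.0.0 - 7.255.255.255) -> Router H
  6.0.0.0/7 (6.0.0.0 - 7.255.255.255) -> Router R
  6.132.0.0/14 (6.132.0.0 - 6.135.255.255) -> Router D
More-specific entries that do NOT match:
  6.135.88.176/29 (6.135.88.176 - 6.135.88.183) does not contain 6.135.88.162
  6.135.92.160/29 (6.135.92.160 - 6.135.92.167) does not contain 6.135.88.162
  6.135.88.128/27 (6.135.88.128 - 6.135.88.159) does not contain 6.135.88.162
  6.135.90.0/24 (6.135.90.0 - 6.135.90.255) does not contain 6.135.88.162
  134.135.64.0/18 (134.135.64.0 - 134.135.127.255) does not contain 6.135.88.162
  6.166.0.0/15 (6.166.0.0 - 6.167.255.255) does not contain 6.135.88.162
Longest matching prefix is /14 -> next hop Router D.

Router D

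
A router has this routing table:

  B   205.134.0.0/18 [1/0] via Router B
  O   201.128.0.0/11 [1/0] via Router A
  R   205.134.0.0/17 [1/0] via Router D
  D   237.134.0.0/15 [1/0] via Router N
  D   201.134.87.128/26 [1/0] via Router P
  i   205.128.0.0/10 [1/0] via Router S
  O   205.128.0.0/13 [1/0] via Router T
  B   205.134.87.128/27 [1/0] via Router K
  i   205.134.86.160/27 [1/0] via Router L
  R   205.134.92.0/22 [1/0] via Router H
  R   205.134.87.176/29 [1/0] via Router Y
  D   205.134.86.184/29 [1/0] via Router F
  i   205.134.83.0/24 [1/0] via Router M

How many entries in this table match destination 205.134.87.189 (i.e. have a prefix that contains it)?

Prefixes containing 205.134.87.189:
  205.128.0.0/10 (205.128.0.0 - 205.191.255.255)
  205.128.0.0/13 (205.128.0.0 - 205.135.255.255)
  205.134.0.0/17 (205.134.0.0 - 205.134.127.255)
Total matching entries: 3.

3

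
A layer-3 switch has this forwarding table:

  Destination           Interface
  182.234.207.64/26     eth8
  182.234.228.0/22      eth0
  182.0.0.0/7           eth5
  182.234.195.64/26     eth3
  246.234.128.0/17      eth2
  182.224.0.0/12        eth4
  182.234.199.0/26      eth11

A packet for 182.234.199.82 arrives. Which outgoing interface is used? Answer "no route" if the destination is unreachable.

eth4

Routes whose prefix contains 182.234.199.82:
  182.0.0.0/7 (182.0.0.0 - 183.255.255.255) -> eth5
  182.224.0.0/12 (182.224.0.0 - 182.239.255.255) -> eth4
More-specific entries that do NOT match:
  182.234.207.64/26 (182.234.207.64 - 182.234.207.127) does not contain 182.234.199.82
  182.234.195.64/26 (182.234.195.64 - 182.234.195.127) does not contain 182.234.199.82
  182.234.199.0/26 (182.234.199.0 - 182.234.199.63) does not contain 182.234.199.82
  182.234.228.0/22 (182.234.228.0 - 182.234.231.255) does not contain 182.234.199.82
  246.234.128.0/17 (246.234.128.0 - 246.234.255.255) does not contain 182.234.199.82
Longest matching prefix is /12 -> interface eth4.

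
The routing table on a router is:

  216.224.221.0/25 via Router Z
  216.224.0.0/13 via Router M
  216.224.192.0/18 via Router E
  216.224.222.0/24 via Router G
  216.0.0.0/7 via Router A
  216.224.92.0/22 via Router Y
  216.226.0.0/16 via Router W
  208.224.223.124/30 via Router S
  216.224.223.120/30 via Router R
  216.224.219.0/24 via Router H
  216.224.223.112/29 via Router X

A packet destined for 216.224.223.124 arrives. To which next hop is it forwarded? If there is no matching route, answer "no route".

Router E

Routes whose prefix contains 216.224.223.124:
  216.0.0.0/7 (216.0.0.0 - 217.255.255.255) -> Router A
  216.224.0.0/13 (216.224.0.0 - 216.231.255.255) -> Router M
  216.224.192.0/18 (216.224.192.0 - 216.224.255.255) -> Router E
More-specific entries that do NOT match:
  208.224.223.124/30 (208.224.223.124 - 208.224.223.127) does not contain 216.224.223.124
  216.224.223.120/30 (216.224.223.120 - 216.224.223.123) does not contain 216.224.223.124
  216.224.223.112/29 (216.224.223.112 - 216.224.223.119) does not contain 216.224.223.124
  216.224.221.0/25 (216.224.221.0 - 216.224.221.127) does not contain 216.224.223.124
  216.224.222.0/24 (216.224.222.0 - 216.224.222.255) does not contain 216.224.223.124
  216.224.219.0/24 (216.224.219.0 - 216.224.219.255) does not contain 216.224.223.124
  216.224.92.0/22 (216.224.92.0 - 216.224.95.255) does not contain 216.224.223.124
Longest matching prefix is /18 -> next hop Router E.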